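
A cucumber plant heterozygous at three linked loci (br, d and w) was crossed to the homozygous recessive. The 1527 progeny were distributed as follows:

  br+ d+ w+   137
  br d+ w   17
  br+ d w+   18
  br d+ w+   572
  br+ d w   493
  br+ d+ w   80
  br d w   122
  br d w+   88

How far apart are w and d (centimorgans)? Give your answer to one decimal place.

13.3 centimorgans

The two most frequent reciprocal classes, br+ d w and br d+ w+, are the parental types, so the F1 was br+ d w / br d+ w+.
The two rarest classes, br+ d w+ and br d+ w, are the double crossovers. Comparing them with the parentals, only the w allele has switched, so w is the middle locus and the order is br – w – d.
Crossovers in the w–d interval produce the single-crossover classes br+ d+ w and br d w+ (80 + 88 = 168) plus the double crossovers (35).
RF(w–d) = (168 + 35) / 1527 = 203/1527 = 0.1329 → 13.3 centimorgans.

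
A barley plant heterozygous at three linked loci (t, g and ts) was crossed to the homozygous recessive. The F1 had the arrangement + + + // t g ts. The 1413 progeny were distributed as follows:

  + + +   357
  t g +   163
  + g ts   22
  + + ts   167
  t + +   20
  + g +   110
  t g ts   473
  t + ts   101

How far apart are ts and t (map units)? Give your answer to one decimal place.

26.3 map units

The two rarest classes, t + + and + g ts, are the double crossovers. Comparing them with the parentals, only the t allele has switched, so t is the middle locus and the order is ts – t – g.
Crossovers in the ts–t interval produce the single-crossover classes + + ts and t g + (167 + 163 = 330) plus the double crossovers (42).
RF(ts–t) = (330 + 42) / 1413 = 372/1413 = 0.2633 → 26.3 map units.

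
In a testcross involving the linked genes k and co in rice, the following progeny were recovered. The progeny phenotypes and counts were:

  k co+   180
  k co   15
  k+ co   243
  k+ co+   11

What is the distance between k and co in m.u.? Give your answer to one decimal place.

5.8 m.u.

The two most frequent classes, k+ co (243) and k co+ (180), are the parental types, so the F1 was k+ co / k co+.
The recombinant classes are k+ co+ and k co: 11 + 15 = 26.
Recombination frequency = 26/449 = 0.0579 ≈ 5.8%, i.e. 5.8 m.u.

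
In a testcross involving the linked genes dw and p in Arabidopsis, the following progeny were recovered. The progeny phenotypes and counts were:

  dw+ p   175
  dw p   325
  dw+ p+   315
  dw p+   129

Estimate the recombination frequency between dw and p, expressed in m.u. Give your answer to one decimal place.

The two most frequent classes, dw+ p+ (315) and dw p (325), are the parental types, so the F1 was dw+ p+ / dw p.
The recombinant classes are dw+ p and dw p+: 175 + 129 = 304.
Recombination frequency = 304/944 = 0.3220 ≈ 32.2%, i.e. 32.2 m.u.

32.2 m.u.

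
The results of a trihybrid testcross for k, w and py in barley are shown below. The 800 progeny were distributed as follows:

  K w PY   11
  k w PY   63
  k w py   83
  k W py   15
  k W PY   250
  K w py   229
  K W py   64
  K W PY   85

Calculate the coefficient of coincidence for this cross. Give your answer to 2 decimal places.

0.70

The two most frequent reciprocal classes, K w py and k W PY, are the parental types, so the F1 was K w py / k W PY.
The two rarest classes, K w PY and k W py, are the double crossovers. Comparing them with the parentals, only the py allele has switched, so py is the middle locus and the order is k – py – w.
k–py: (168 + 26)/800 = 0.2425; py–w: (127 + 26)/800 = 0.1913.
Expected DCO frequency = 0.2425 × 0.1913 ≈ 0.04639; observed = 26/800 ≈ 0.03250.
Coefficient of coincidence = 0.03250/0.04639 ≈ 0.70.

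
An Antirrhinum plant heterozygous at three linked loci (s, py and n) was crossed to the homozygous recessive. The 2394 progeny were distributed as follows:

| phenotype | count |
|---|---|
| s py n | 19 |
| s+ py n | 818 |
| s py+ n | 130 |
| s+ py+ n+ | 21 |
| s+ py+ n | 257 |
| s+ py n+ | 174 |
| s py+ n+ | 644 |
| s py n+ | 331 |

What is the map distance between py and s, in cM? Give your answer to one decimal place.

26.2 cM

The two most frequent reciprocal classes, s+ py n and s py+ n+, are the parental types, so the F1 was s+ py n / s py+ n+.
The two rarest classes, s py n and s+ py+ n+, are the double crossovers. Comparing them with the parentals, only the s allele has switched, so s is the middle locus and the order is n – s – py.
Crossovers in the s–py interval produce the single-crossover classes s+ py+ n and s py n+ (257 + 331 = 588) plus the double crossovers (40).
RF(s–py) = (588 + 40) / 2394 = 628/2394 = 0.2623 → 26.2 cM.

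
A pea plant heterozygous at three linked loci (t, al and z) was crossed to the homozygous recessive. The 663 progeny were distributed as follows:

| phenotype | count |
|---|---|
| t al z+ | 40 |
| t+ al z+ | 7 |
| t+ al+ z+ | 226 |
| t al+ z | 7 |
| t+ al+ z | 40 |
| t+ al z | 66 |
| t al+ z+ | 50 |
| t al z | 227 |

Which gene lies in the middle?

The two most frequent reciprocal classes, t al z and t+ al+ z+, are the parental types, so the F1 was t al z / t+ al+ z+.
The two rarest classes, t al+ z and t+ al z+, are the double crossovers. Comparing them with the parentals, only the al allele has switched, so al is the middle locus and the order is t – al – z.

al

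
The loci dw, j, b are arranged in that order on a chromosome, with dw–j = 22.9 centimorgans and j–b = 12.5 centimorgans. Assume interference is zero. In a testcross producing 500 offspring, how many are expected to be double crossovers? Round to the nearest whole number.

Map distances give recombination frequencies of 0.229 and 0.125 for the two intervals.
With no interference, expected double-crossover frequency = 0.229 × 0.125 = 0.02862.
Expected number = 0.02862 × 500 = 14.31 ≈ 14.

14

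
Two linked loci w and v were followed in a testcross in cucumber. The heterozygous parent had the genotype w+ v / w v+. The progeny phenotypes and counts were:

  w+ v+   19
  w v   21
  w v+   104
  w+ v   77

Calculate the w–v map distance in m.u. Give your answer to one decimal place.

The recombinant classes are w+ v+ and w v: 19 + 21 = 40.
Recombination frequency = 40/221 = 0.1810 ≈ 18.1%, i.e. 18.1 m.u.

18.1 m.u.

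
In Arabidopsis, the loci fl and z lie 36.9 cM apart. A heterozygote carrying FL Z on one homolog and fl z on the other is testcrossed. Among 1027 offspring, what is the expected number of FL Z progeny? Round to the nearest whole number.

324

A map distance of 36.9 cM corresponds to a recombination frequency of 0.369.
The F1 is FL Z / fl z, so FL Z is a parental gamete class with expected frequency (1 − r)/2 = 0.631/2 = 0.3155.
Expected number = 0.3155 × 1027 = 324.02 ≈ 324.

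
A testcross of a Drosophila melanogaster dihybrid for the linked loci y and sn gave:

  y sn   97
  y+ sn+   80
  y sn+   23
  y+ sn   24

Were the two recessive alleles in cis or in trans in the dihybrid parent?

The two most frequent classes are y+ sn+ (80) and y sn (97); these are the parental (non-recombinant) types.
So the F1 carried y+ sn+ on one chromosome and y sn on the other — the recessive alleles are on the same chromosome (cis / coupling).

cis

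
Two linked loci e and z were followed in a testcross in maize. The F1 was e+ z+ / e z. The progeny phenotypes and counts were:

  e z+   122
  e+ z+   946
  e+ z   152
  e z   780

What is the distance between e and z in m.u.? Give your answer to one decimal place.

The recombinant classes are e+ z and e z+: 152 + 122 = 274.
Recombination frequency = 274/2000 = 0.1370 ≈ 13.7%, i.e. 13.7 m.u.

13.7 m.u.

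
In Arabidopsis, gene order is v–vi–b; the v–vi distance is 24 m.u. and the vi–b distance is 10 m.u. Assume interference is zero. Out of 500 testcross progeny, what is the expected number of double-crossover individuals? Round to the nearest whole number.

12

Map distances give recombination frequencies of 0.240 and 0.100 for the two intervals.
With no interference, expected double-crossover frequency = 0.240 × 0.100 = 0.02400.
Expected number = 0.02400 × 500 = 12.00 ≈ 12.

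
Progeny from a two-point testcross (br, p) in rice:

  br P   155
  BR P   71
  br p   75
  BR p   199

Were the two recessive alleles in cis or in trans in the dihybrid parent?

trans

The two most frequent classes are BR p (199) and br P (155); these are the parental (non-recombinant) types.
So the F1 carried BR p on one chromosome and br P on the other — the recessive alleles are on opposite chromosomes (trans / repulsion).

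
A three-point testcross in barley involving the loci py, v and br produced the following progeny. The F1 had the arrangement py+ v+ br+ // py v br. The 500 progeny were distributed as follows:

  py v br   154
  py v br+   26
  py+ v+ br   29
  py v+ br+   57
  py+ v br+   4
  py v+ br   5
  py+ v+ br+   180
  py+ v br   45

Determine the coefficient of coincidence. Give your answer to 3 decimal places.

0.633

The two rarest classes, py+ v br+ and py v+ br, are the double crossovers. Comparing them with the parentals, only the v allele has switched, so v is the middle locus and the order is br – v – py.
br–v: (55 + 9)/500 = 0.1280; v–py: (102 + 9)/500 = 0.2220.
Expected DCO frequency = 0.1280 × 0.2220 ≈ 0.02842; observed = 9/500 ≈ 0.01800.
Coefficient of coincidence = 0.01800/0.02842 ≈ 0.633.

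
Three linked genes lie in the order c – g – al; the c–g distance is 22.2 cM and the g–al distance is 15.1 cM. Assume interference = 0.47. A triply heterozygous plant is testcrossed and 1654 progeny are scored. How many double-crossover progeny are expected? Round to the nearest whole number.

29

Map distances give recombination frequencies of 0.222 and 0.151 for the two intervals.
With interference 0.47 (so coincidence = 0.53), expected double-crossover frequency = 0.222 × 0.151 × 0.53 = 0.01777.
Expected number = 0.01777 × 1654 = 29.39 ≈ 29.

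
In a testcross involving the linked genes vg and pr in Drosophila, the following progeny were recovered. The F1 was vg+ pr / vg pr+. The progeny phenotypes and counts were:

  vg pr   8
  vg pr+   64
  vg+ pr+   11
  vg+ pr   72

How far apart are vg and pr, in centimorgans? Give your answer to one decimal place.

The recombinant classes are vg+ pr+ and vg pr: 11 + 8 = 19.
Recombination frequency = 19/155 = 0.1226 ≈ 12.3%, i.e. 12.3 centimorgans.

12.3 centimorgans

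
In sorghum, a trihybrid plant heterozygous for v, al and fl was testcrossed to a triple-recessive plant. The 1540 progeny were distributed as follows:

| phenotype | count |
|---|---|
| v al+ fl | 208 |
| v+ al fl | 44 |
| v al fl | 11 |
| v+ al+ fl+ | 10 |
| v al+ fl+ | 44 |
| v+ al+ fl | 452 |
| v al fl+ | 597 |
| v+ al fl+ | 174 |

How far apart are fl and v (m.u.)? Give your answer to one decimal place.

The two most frequent reciprocal classes, v+ al+ fl and v al fl+, are the parental types, so the F1 was v+ al+ fl / v al fl+.
The two rarest classes, v+ al+ fl+ and v al fl, are the double crossovers. Comparing them with the parentals, only the fl allele has switched, so fl is the middle locus and the order is al – fl – v.
Crossovers in the fl–v interval produce the single-crossover classes v al+ fl and v+ al fl+ (208 + 174 = 382) plus the double crossovers (21).
RF(fl–v) = (382 + 21) / 1540 = 403/1540 = 0.2617 → 26.2 m.u.

26.2 m.u.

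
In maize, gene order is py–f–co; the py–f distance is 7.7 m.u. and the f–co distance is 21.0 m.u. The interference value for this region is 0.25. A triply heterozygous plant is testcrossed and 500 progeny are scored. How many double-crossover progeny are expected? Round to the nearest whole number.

Map distances give recombination frequencies of 0.077 and 0.210 for the two intervals.
With interference 0.25 (so coincidence = 0.75), expected double-crossover frequency = 0.077 × 0.210 × 0.75 = 0.01213.
Expected number = 0.01213 × 500 = 6.06 ≈ 6.

6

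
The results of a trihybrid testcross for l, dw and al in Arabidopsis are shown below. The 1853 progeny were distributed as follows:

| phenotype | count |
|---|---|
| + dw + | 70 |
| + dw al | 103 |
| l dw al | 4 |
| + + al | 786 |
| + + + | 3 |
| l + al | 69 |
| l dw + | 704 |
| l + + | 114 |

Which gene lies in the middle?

The two most frequent reciprocal classes, l dw + and + + al, are the parental types, so the F1 was l dw + / + + al.
The two rarest classes, l dw al and + + +, are the double crossovers. Comparing them with the parentals, only the al allele has switched, so al is the middle locus and the order is l – al – dw.

al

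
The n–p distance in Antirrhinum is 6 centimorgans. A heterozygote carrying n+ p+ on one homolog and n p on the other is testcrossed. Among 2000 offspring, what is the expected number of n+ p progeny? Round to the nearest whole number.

A map distance of 6 centimorgans corresponds to a recombination frequency of 0.060.
The F1 is n+ p+ / n p, so n+ p is a recombinant gamete class with expected frequency r/2 = 0.060/2 = 0.0300.
Expected number = 0.0300 × 2000 = 60.00 ≈ 60.

60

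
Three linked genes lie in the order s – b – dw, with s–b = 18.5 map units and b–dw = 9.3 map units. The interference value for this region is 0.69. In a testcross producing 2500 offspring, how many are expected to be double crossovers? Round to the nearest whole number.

13

Map distances give recombination frequencies of 0.185 and 0.093 for the two intervals.
With interference 0.69 (so coincidence = 0.31), expected double-crossover frequency = 0.185 × 0.093 × 0.31 = 0.00533.
Expected number = 0.00533 × 2500 = 13.33 ≈ 13.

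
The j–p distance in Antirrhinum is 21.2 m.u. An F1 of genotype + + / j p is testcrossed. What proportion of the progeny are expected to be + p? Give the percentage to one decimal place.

A map distance of 21.2 m.u. corresponds to a recombination frequency of 0.212.
The F1 is + + / j p, so + p is a recombinant gamete class with expected frequency r/2 = 0.212/2 = 0.1060.
That is 0.1060 = 10.6% of the progeny.

10.6%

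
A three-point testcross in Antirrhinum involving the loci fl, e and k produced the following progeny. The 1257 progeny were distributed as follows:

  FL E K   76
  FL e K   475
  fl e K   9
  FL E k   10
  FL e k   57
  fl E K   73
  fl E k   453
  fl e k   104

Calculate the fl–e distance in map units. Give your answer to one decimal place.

15.8 map units

The two most frequent reciprocal classes, FL e K and fl E k, are the parental types, so the F1 was FL e K / fl E k.
The two rarest classes, fl e K and FL E k, are the double crossovers. Comparing them with the parentals, only the fl allele has switched, so fl is the middle locus and the order is e – fl – k.
Crossovers in the e–fl interval produce the single-crossover classes FL E K and fl e k (76 + 104 = 180) plus the double crossovers (19).
RF(e–fl) = (180 + 19) / 1257 = 199/1257 = 0.1583 → 15.8 map units.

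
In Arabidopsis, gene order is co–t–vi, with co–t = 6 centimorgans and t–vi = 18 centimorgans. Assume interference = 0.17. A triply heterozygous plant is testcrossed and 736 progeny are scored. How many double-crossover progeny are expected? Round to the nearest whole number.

7

Map distances give recombination frequencies of 0.060 and 0.180 for the two intervals.
With interference 0.17 (so coincidence = 0.83), expected double-crossover frequency = 0.060 × 0.180 × 0.83 = 0.00896.
Expected number = 0.00896 × 736 = 6.60 ≈ 7.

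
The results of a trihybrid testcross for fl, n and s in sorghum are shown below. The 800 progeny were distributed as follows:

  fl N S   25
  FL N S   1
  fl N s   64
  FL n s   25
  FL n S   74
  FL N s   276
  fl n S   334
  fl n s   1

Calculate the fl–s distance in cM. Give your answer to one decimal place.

17.5 cM

The two most frequent reciprocal classes, fl n S and FL N s, are the parental types, so the F1 was fl n S / FL N s.
The two rarest classes, fl n s and FL N S, are the double crossovers. Comparing them with the parentals, only the s allele has switched, so s is the middle locus and the order is fl – s – n.
Crossovers in the fl–s interval produce the single-crossover classes FL n S and fl N s (74 + 64 = 138) plus the double crossovers (2).
RF(fl–s) = (138 + 2) / 800 = 140/800 = 0.1750 → 17.5 cM.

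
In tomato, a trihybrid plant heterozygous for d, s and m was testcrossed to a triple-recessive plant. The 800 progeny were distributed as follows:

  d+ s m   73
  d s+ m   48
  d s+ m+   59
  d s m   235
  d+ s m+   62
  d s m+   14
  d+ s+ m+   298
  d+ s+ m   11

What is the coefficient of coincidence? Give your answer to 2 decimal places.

0.94

The two most frequent reciprocal classes, d+ s+ m+ and d s m, are the parental types, so the F1 was d+ s+ m+ / d s m.
The two rarest classes, d+ s+ m and d s m+, are the double crossovers. Comparing them with the parentals, only the m allele has switched, so m is the middle locus and the order is d – m – s.
d–m: (132 + 25)/800 = 0.1963; m–s: (110 + 25)/800 = 0.1688.
Expected DCO frequency = 0.1963 × 0.1688 ≈ 0.03314; observed = 25/800 ≈ 0.03125.
Coefficient of coincidence = 0.03125/0.03314 ≈ 0.94.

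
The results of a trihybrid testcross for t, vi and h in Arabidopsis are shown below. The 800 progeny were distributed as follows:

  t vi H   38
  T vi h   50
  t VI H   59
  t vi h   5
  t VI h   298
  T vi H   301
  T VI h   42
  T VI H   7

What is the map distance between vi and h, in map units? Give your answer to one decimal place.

The two most frequent reciprocal classes, t VI h and T vi H, are the parental types, so the F1 was t VI h / T vi H.
The two rarest classes, t vi h and T VI H, are the double crossovers. Comparing them with the parentals, only the vi allele has switched, so vi is the middle locus and the order is t – vi – h.
Crossovers in the vi–h interval produce the single-crossover classes t VI H and T vi h (59 + 50 = 109) plus the double crossovers (12).
RF(vi–h) = (109 + 12) / 800 = 121/800 = 0.1512 → 15.1 map units.

15.1 map units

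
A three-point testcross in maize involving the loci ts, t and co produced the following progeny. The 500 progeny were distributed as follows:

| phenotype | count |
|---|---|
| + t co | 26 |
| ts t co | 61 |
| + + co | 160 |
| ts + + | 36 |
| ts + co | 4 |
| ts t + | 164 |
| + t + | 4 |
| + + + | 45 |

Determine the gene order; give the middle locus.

ts

The two most frequent reciprocal classes, + + co and ts t +, are the parental types, so the F1 was + + co / ts t +.
The two rarest classes, ts + co and + t +, are the double crossovers. Comparing them with the parentals, only the ts allele has switched, so ts is the middle locus and the order is t – ts – co.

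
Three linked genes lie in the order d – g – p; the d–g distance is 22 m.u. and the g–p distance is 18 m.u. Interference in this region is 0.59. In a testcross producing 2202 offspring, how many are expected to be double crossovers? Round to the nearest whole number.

36

Map distances give recombination frequencies of 0.220 and 0.180 for the two intervals.
With interference 0.59 (so coincidence = 0.41), expected double-crossover frequency = 0.220 × 0.180 × 0.41 = 0.01624.
Expected number = 0.01624 × 2202 = 35.75 ≈ 36.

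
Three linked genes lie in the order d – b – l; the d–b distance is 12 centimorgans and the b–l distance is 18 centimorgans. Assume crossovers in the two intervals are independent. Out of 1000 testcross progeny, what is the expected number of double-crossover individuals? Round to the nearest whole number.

22

Map distances give recombination frequencies of 0.120 and 0.180 for the two intervals.
With no interference, expected double-crossover frequency = 0.120 × 0.180 = 0.02160.
Expected number = 0.02160 × 1000 = 21.60 ≈ 22.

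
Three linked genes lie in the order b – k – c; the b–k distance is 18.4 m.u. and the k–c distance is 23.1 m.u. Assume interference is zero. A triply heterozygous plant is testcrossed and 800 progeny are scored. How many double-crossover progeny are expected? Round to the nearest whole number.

Map distances give recombination frequencies of 0.184 and 0.231 for the two intervals.
With no interference, expected double-crossover frequency = 0.184 × 0.231 = 0.04250.
Expected number = 0.04250 × 800 = 34.00 ≈ 34.

34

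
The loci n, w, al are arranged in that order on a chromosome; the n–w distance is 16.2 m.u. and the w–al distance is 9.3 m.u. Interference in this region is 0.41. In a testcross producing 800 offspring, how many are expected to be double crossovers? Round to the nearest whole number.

7

Map distances give recombination frequencies of 0.162 and 0.093 for the two intervals.
With interference 0.41 (so coincidence = 0.59), expected double-crossover frequency = 0.162 × 0.093 × 0.59 = 0.00889.
Expected number = 0.00889 × 800 = 7.11 ≈ 7.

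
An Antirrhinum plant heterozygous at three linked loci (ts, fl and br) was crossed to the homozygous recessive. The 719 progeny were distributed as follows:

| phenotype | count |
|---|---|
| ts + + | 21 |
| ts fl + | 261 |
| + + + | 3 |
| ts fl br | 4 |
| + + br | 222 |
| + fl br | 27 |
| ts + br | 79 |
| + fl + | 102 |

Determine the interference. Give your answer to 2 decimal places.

The two most frequent reciprocal classes, + + br and ts fl +, are the parental types, so the F1 was + + br / ts fl +.
The two rarest classes, + + + and ts fl br, are the double crossovers. Comparing them with the parentals, only the br allele has switched, so br is the middle locus and the order is fl – br – ts.
fl–br: (48 + 7)/719 = 0.0765; br–ts: (181 + 7)/719 = 0.2615.
Expected DCO frequency = 0.0765 × 0.2615 ≈ 0.02000; observed = 7/719 ≈ 0.00974.
Coefficient of coincidence = 0.00974/0.02000 ≈ 0.49; interference = 1 − 0.49 = 0.51.

0.51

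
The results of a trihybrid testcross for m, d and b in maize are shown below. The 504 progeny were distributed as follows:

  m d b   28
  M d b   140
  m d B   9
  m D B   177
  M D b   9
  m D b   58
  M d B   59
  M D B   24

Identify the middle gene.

The two most frequent reciprocal classes, M d b and m D B, are the parental types, so the F1 was M d b / m D B.
The two rarest classes, M D b and m d B, are the double crossovers. Comparing them with the parentals, only the d allele has switched, so d is the middle locus and the order is b – d – m.

d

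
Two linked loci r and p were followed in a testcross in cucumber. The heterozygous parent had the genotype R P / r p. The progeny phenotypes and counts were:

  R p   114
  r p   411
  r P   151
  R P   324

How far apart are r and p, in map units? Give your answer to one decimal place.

26.5 map units

The recombinant classes are R p and r P: 114 + 151 = 265.
Recombination frequency = 265/1000 = 0.2650 ≈ 26.5%, i.e. 26.5 map units.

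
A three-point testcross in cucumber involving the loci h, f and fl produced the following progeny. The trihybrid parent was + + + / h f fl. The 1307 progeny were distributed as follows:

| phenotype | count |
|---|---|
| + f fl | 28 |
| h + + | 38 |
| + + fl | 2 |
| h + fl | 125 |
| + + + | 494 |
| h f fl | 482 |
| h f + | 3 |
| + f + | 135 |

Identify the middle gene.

fl

The two rarest classes, + + fl and h f +, are the double crossovers. Comparing them with the parentals, only the fl allele has switched, so fl is the middle locus and the order is f – fl – h.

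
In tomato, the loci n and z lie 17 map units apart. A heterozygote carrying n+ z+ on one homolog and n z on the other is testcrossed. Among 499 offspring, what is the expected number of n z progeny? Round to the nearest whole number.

A map distance of 17 map units corresponds to a recombination frequency of 0.170.
The F1 is n+ z+ / n z, so n z is a parental gamete class with expected frequency (1 − r)/2 = 0.830/2 = 0.4150.
Expected number = 0.4150 × 499 = 207.08 ≈ 207.

207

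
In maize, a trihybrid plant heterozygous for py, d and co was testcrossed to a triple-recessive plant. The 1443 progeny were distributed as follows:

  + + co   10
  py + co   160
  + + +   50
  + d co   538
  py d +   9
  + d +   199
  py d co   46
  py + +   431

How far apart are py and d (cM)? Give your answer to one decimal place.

8.0 cM

The two most frequent reciprocal classes, + d co and py + +, are the parental types, so the F1 was + d co / py + +.
The two rarest classes, + + co and py d +, are the double crossovers. Comparing them with the parentals, only the d allele has switched, so d is the middle locus and the order is co – d – py.
Crossovers in the d–py interval produce the single-crossover classes py d co and + + + (46 + 50 = 96) plus the double crossovers (19).
RF(d–py) = (96 + 19) / 1443 = 115/1443 = 0.0797 → 8.0 cM.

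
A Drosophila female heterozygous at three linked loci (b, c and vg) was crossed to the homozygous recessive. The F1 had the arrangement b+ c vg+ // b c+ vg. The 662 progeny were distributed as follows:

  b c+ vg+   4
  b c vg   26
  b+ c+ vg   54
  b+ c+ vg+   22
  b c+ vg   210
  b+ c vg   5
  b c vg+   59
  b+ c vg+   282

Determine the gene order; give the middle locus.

The two rarest classes, b+ c vg and b c+ vg+, are the double crossovers. Comparing them with the parentals, only the vg allele has switched, so vg is the middle locus and the order is c – vg – b.

vg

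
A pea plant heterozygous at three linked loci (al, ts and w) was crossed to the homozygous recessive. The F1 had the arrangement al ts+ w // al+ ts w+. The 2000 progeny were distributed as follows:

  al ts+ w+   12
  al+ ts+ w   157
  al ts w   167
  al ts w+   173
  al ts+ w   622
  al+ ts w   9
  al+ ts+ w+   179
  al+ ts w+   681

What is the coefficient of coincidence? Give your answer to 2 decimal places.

The two rarest classes, al ts+ w+ and al+ ts w, are the double crossovers. Comparing them with the parentals, only the w allele has switched, so w is the middle locus and the order is ts – w – al.
ts–w: (346 + 21)/2000 = 0.1835; w–al: (330 + 21)/2000 = 0.1755.
Expected DCO frequency = 0.1835 × 0.1755 ≈ 0.03220; observed = 21/2000 ≈ 0.01050.
Coefficient of coincidence = 0.01050/0.03220 ≈ 0.33.

0.33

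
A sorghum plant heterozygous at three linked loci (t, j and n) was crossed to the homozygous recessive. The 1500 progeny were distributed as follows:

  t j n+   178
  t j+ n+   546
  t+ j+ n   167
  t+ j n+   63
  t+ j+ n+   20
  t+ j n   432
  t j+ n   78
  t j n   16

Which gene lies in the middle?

The two most frequent reciprocal classes, t j+ n+ and t+ j n, are the parental types, so the F1 was t j+ n+ / t+ j n.
The two rarest classes, t+ j+ n+ and t j n, are the double crossovers. Comparing them with the parentals, only the t allele has switched, so t is the middle locus and the order is n – t – j.

t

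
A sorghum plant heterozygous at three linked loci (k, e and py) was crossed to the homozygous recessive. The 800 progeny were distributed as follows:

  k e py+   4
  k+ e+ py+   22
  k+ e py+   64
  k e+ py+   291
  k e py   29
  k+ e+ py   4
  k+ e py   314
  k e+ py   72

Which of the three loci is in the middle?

The two most frequent reciprocal classes, k e+ py+ and k+ e py, are the parental types, so the F1 was k e+ py+ / k+ e py.
The two rarest classes, k e py+ and k+ e+ py, are the double crossovers. Comparing them with the parentals, only the e allele has switched, so e is the middle locus and the order is py – e – k.

e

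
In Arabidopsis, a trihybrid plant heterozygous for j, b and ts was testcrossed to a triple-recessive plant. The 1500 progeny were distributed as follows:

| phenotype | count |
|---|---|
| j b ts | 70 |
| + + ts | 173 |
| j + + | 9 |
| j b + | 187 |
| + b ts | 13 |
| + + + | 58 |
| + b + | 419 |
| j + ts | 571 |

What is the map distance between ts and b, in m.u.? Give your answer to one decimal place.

10.0 m.u.

The two most frequent reciprocal classes, + b + and j + ts, are the parental types, so the F1 was + b + / j + ts.
The two rarest classes, + b ts and j + +, are the double crossovers. Comparing them with the parentals, only the ts allele has switched, so ts is the middle locus and the order is j – ts – b.
Crossovers in the ts–b interval produce the single-crossover classes + + + and j b ts (58 + 70 = 128) plus the double crossovers (22).
RF(ts–b) = (128 + 22) / 1500 = 150/1500 = 0.1000 → 10.0 m.u.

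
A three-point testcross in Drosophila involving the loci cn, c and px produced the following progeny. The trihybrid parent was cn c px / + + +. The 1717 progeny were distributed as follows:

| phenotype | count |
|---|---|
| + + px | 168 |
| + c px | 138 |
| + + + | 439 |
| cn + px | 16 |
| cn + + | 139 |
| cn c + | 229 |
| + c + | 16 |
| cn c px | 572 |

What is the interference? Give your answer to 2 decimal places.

0.59

The two rarest classes, cn + px and + c +, are the double crossovers. Comparing them with the parentals, only the c allele has switched, so c is the middle locus and the order is cn – c – px.
cn–c: (277 + 32)/1717 = 0.1800; c–px: (397 + 32)/1717 = 0.2499.
Expected DCO frequency = 0.1800 × 0.2499 ≈ 0.04498; observed = 32/1717 ≈ 0.01864.
Coefficient of coincidence = 0.01864/0.04498 ≈ 0.41; interference = 1 − 0.41 = 0.59.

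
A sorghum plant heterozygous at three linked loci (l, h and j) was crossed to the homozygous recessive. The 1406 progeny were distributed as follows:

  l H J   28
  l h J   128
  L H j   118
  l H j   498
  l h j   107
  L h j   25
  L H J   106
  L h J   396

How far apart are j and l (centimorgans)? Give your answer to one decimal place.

The two most frequent reciprocal classes, l H j and L h J, are the parental types, so the F1 was l H j / L h J.
The two rarest classes, l H J and L h j, are the double crossovers. Comparing them with the parentals, only the j allele has switched, so j is the middle locus and the order is l – j – h.
Crossovers in the l–j interval produce the single-crossover classes L H j and l h J (118 + 128 = 246) plus the double crossovers (53).
RF(l–j) = (246 + 53) / 1406 = 299/1406 = 0.2127 → 21.3 centimorgans.

21.3 centimorgans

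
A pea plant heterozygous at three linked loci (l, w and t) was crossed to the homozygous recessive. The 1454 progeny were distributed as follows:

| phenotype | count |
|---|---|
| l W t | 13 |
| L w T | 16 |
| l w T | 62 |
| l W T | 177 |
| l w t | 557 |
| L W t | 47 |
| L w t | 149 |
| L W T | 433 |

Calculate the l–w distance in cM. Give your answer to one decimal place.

The two most frequent reciprocal classes, L W T and l w t, are the parental types, so the F1 was L W T / l w t.
The two rarest classes, L w T and l W t, are the double crossovers. Comparing them with the parentals, only the w allele has switched, so w is the middle locus and the order is l – w – t.
Crossovers in the l–w interval produce the single-crossover classes l W T and L w t (177 + 149 = 326) plus the double crossovers (29).
RF(l–w) = (326 + 29) / 1454 = 355/1454 = 0.2442 → 24.4 cM.

24.4 cM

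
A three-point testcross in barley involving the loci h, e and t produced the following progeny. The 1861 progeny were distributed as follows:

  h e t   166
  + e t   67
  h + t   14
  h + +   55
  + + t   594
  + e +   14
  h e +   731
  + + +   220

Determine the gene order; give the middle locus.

h

The two most frequent reciprocal classes, + + t and h e +, are the parental types, so the F1 was + + t / h e +.
The two rarest classes, h + t and + e +, are the double crossovers. Comparing them with the parentals, only the h allele has switched, so h is the middle locus and the order is t – h – e.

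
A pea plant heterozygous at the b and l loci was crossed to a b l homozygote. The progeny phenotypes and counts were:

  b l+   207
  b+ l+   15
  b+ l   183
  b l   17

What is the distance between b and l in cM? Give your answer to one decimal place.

7.6 cM

The two most frequent classes, b+ l (183) and b l+ (207), are the parental types, so the F1 was b+ l / b l+.
The recombinant classes are b+ l+ and b l: 15 + 17 = 32.
Recombination frequency = 32/422 = 0.0758 ≈ 7.6%, i.e. 7.6 cM.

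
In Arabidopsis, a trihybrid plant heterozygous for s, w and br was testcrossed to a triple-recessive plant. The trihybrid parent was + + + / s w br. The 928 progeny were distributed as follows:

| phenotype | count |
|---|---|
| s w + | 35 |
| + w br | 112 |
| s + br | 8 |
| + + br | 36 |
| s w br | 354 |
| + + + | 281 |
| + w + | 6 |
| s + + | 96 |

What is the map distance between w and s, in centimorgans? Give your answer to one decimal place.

23.9 centimorgans

The two rarest classes, + w + and s + br, are the double crossovers. Comparing them with the parentals, only the w allele has switched, so w is the middle locus and the order is br – w – s.
Crossovers in the w–s interval produce the single-crossover classes s + + and + w br (96 + 112 = 208) plus the double crossovers (14).
RF(w–s) = (208 + 14) / 928 = 222/928 = 0.2392 → 23.9 centimorgans.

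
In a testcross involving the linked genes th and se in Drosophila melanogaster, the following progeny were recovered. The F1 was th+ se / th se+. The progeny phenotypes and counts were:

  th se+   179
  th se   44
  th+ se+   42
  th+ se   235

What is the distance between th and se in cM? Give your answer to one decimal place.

The recombinant classes are th+ se+ and th se: 42 + 44 = 86.
Recombination frequency = 86/500 = 0.1720 ≈ 17.2%, i.e. 17.2 cM.

17.2 cM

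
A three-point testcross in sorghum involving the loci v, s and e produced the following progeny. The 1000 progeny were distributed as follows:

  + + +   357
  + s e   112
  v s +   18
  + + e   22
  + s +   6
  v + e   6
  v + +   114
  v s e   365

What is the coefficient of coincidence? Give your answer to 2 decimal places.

0.97

The two most frequent reciprocal classes, v s e and + + +, are the parental types, so the F1 was v s e / + + +.
The two rarest classes, v + e and + s +, are the double crossovers. Comparing them with the parentals, only the s allele has switched, so s is the middle locus and the order is e – s – v.
e–s: (40 + 12)/1000 = 0.0520; s–v: (226 + 12)/1000 = 0.2380.
Expected DCO frequency = 0.0520 × 0.2380 ≈ 0.01238; observed = 12/1000 ≈ 0.01200.
Coefficient of coincidence = 0.01200/0.01238 ≈ 0.97.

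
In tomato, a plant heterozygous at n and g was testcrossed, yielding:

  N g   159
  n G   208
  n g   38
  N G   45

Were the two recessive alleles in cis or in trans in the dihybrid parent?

The two most frequent classes are N g (159) and n G (208); these are the parental (non-recombinant) types.
So the F1 carried N g on one chromosome and n G on the other — the recessive alleles are on opposite chromosomes (trans / repulsion).

trans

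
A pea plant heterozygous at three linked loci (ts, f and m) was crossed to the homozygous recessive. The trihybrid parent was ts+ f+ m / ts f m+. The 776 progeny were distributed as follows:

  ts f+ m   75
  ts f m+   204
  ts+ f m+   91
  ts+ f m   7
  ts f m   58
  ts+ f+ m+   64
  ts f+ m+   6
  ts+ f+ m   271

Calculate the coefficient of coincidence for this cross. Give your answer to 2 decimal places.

The two rarest classes, ts+ f m and ts f+ m+, are the double crossovers. Comparing them with the parentals, only the f allele has switched, so f is the middle locus and the order is ts – f – m.
ts–f: (166 + 13)/776 = 0.2307; f–m: (122 + 13)/776 = 0.1740.
Expected DCO frequency = 0.2307 × 0.1740 ≈ 0.04014; observed = 13/776 ≈ 0.01675.
Coefficient of coincidence = 0.01675/0.04014 ≈ 0.42.

0.42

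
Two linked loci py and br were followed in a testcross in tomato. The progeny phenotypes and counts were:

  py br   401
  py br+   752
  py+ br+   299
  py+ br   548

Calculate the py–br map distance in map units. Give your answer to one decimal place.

35.0 map units

The two most frequent classes, py+ br (548) and py br+ (752), are the parental types, so the F1 was py+ br / py br+.
The recombinant classes are py+ br+ and py br: 299 + 401 = 700.
Recombination frequency = 700/2000 = 0.3500 ≈ 35.0%, i.e. 35.0 map units.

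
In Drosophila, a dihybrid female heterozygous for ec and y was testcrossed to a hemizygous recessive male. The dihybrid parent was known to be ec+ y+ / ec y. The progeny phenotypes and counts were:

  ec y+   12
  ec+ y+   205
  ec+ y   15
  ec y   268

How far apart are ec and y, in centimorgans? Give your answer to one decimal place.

The recombinant classes are ec+ y and ec y+: 15 + 12 = 27.
Recombination frequency = 27/500 = 0.0540 ≈ 5.4%, i.e. 5.4 centimorgans.

5.4 centimorgans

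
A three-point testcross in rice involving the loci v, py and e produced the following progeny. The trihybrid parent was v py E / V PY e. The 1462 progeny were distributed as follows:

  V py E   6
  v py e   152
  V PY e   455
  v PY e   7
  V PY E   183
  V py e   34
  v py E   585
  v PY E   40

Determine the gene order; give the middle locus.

The two rarest classes, V py E and v PY e, are the double crossovers. Comparing them with the parentals, only the v allele has switched, so v is the middle locus and the order is py – v – e.

v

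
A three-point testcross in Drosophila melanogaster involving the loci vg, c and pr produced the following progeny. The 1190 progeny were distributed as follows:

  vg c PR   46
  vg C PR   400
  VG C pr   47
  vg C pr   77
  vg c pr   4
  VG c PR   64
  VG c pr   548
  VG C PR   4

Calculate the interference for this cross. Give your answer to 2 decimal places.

The two most frequent reciprocal classes, vg C PR and VG c pr, are the parental types, so the F1 was vg C PR / VG c pr.
The two rarest classes, VG C PR and vg c pr, are the double crossovers. Comparing them with the parentals, only the vg allele has switched, so vg is the middle locus and the order is c – vg – pr.
c–vg: (93 + 8)/1190 = 0.0849; vg–pr: (141 + 8)/1190 = 0.1252.
Expected DCO frequency = 0.0849 × 0.1252 ≈ 0.01063; observed = 8/1190 ≈ 0.00672.
Coefficient of coincidence = 0.00672/0.01063 ≈ 0.63; interference = 1 − 0.63 = 0.37.

0.37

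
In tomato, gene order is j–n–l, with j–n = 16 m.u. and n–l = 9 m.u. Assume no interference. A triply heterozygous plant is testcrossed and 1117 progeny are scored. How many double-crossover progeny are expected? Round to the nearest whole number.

16

Map distances give recombination frequencies of 0.160 and 0.090 for the two intervals.
With no interference, expected double-crossover frequency = 0.160 × 0.090 = 0.01440.
Expected number = 0.01440 × 1117 = 16.08 ≈ 16.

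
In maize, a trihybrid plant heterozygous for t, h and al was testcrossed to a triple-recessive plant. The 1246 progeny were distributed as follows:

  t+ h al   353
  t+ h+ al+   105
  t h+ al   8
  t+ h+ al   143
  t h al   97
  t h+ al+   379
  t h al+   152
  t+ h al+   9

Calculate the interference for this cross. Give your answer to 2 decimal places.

0.69

The two most frequent reciprocal classes, t h+ al+ and t+ h al, are the parental types, so the F1 was t h+ al+ / t+ h al.
The two rarest classes, t h+ al and t+ h al+, are the double crossovers. Comparing them with the parentals, only the al allele has switched, so al is the middle locus and the order is h – al – t.
h–al: (295 + 17)/1246 = 0.2504; al–t: (202 + 17)/1246 = 0.1758.
Expected DCO frequency = 0.2504 × 0.1758 ≈ 0.04402; observed = 17/1246 ≈ 0.01364.
Coefficient of coincidence = 0.01364/0.04402 ≈ 0.31; interference = 1 − 0.31 = 0.69.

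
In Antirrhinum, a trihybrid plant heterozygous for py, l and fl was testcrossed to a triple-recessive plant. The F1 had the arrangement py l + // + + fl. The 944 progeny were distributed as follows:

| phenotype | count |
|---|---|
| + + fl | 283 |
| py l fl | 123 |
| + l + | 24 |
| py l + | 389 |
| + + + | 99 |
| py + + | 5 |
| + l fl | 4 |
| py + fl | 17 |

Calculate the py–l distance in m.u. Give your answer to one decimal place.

5.3 m.u.

The two rarest classes, py + + and + l fl, are the double crossovers. Comparing them with the parentals, only the l allele has switched, so l is the middle locus and the order is fl – l – py.
Crossovers in the l–py interval produce the single-crossover classes + l + and py + fl (24 + 17 = 41) plus the double crossovers (9).
RF(l–py) = (41 + 9) / 944 = 50/944 = 0.0530 → 5.3 m.u.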